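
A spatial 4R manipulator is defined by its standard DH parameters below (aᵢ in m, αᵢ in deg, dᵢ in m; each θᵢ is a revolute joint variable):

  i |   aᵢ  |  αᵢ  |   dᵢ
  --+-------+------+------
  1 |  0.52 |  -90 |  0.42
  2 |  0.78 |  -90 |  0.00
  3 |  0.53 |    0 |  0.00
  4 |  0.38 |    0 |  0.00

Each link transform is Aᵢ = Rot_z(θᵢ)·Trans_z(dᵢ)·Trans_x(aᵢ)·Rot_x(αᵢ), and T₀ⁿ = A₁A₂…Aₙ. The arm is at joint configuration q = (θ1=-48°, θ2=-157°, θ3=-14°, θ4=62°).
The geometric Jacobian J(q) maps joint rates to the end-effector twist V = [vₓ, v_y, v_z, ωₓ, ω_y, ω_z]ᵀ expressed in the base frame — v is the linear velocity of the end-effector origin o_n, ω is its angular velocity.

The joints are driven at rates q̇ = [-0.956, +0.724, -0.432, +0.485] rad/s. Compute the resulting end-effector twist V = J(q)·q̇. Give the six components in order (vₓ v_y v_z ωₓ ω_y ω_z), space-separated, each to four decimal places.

1.0362 0.4547 1.0045 0.5519 0.4691 -0.9072

o_n = [-0.7204, 0.5697, 1.0251]
J₁: ẑ×o_n = [-0.5697, -0.7204, 0.0000], ω = ẑ
J2: z=[0.7431, 0.6691, 0.0000] o=[0.3479, -0.3864, 0.4200] → [0.4049, -0.4496, 1.4254, 0.7431, 0.6691, 0.0000]
J3: z=[0.2615, -0.2904, 0.9205] o=[-0.1325, 0.1471, 0.7248] → [-0.4762, -0.6197, -0.0602, 0.2615, -0.2904, 0.9205]
J4: z=[0.2615, -0.2904, 0.9205] o=[-0.3539, 0.5847, 0.9257] → [-0.0150, -0.3633, -0.1103, 0.2615, -0.2904, 0.9205]
V = J·q̇ = [1.0362, 0.4547, 1.0045, 0.5519, 0.4691, -0.9072]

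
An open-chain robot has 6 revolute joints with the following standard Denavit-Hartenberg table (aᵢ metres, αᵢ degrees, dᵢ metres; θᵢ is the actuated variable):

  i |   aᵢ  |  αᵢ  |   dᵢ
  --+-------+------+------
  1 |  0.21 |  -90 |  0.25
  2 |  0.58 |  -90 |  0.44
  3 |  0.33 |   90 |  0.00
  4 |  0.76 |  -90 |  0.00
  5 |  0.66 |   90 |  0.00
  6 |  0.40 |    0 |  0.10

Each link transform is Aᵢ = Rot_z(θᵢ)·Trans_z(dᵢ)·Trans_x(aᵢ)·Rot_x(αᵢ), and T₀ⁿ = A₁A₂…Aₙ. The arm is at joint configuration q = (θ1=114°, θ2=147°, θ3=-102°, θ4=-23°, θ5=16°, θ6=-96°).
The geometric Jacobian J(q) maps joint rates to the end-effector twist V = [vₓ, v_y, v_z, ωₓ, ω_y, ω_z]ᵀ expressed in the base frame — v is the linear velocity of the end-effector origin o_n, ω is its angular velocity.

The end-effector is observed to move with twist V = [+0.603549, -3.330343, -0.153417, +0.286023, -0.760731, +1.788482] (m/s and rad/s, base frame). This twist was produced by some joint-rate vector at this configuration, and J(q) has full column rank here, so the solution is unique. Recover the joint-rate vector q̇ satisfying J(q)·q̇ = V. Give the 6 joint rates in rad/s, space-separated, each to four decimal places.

0.8720 0.1210 0.9600 0.5290 0.1880 -0.7190

o_n = [-1.8748, -0.3877, -0.7016]
J₁: ẑ×o_n = [0.3877, -1.8748, 0.0000], ω = ẑ
J2: z=[-0.9135, -0.4067, 0.0000] o=[-0.0854, 0.1918, 0.2500] → [0.3870, -0.8693, -0.1984, -0.9135, -0.4067, 0.0000]
J3: z=[0.2215, -0.4976, 0.8387] o=[-0.2895, -0.4315, -0.0659] → [0.2795, -1.1887, -0.7790, 0.2215, -0.4976, 0.8387]
J4: z=[-0.1437, 0.8340, 0.5327] o=[-0.6078, -0.5102, -0.0285] → [-0.6266, -0.7717, 1.0390, -0.1437, 0.8340, 0.5327]
J5: z=[-0.1729, -0.5512, 0.8162] o=[-1.3483, -0.5294, -0.1984] → [0.1617, -0.5167, -0.3147, -0.1729, -0.5512, 0.8162]
J6: z=[-0.4067, 0.7947, 0.4505] o=[-1.9404, -0.6970, -0.4370] → [-0.3496, -0.0780, -0.1780, -0.4067, 0.7947, 0.4505]
q̇ = J⁺·V = [0.8720, 0.1210, 0.9600, 0.5290, 0.1880, -0.7190]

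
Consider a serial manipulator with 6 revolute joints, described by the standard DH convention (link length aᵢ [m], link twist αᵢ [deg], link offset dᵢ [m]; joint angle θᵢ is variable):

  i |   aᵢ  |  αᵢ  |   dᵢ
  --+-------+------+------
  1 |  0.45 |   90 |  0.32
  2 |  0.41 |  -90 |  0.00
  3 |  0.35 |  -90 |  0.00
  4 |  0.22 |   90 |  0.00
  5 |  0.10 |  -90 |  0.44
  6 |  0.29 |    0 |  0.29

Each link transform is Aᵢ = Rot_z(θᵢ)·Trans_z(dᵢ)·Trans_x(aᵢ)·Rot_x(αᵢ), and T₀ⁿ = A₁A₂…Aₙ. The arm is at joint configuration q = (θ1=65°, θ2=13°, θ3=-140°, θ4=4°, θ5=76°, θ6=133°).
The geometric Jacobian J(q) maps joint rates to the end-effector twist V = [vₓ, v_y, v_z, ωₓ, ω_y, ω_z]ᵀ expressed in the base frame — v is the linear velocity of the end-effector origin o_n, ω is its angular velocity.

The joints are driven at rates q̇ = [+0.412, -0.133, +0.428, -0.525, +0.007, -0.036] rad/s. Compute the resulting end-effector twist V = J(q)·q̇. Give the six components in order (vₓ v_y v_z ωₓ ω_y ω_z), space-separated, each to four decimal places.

-0.0752 0.3363 -0.0213 -0.6640 -0.1956 0.7502

o_n = [0.3882, 0.4498, 0.5875]
J₁: ẑ×o_n = [-0.4498, 0.3882, 0.0000], ω = ẑ
J2: z=[0.9063, -0.4226, 0.0000] o=[0.1902, 0.4078, 0.3200] → [-0.1131, -0.2425, 0.1217, 0.9063, -0.4226, 0.0000]
J3: z=[-0.0951, -0.2039, 0.9744] o=[0.3590, 0.7699, 0.4122] → [0.2761, 0.0451, 0.0364, -0.0951, -0.2039, 0.9744]
J4: z=[0.9590, 0.2439, 0.1446] o=[0.4525, 0.4381, 0.3519] → [0.0558, -0.2352, 0.0270, 0.9590, 0.2439, 0.1446]
J5: z=[-0.0762, -0.2695, 0.9600] o=[0.5126, 0.2331, 0.2991] → [-0.2858, -0.0974, -0.0500, -0.0762, -0.2695, 0.9600]
J6: z=[-0.0330, 0.9629, 0.2677] o=[0.5787, 0.1156, 0.7298] → [-0.2264, -0.0557, 0.1724, -0.0330, 0.9629, 0.2677]
V = J·q̇ = [-0.0752, 0.3363, -0.0213, -0.6640, -0.1956, 0.7502]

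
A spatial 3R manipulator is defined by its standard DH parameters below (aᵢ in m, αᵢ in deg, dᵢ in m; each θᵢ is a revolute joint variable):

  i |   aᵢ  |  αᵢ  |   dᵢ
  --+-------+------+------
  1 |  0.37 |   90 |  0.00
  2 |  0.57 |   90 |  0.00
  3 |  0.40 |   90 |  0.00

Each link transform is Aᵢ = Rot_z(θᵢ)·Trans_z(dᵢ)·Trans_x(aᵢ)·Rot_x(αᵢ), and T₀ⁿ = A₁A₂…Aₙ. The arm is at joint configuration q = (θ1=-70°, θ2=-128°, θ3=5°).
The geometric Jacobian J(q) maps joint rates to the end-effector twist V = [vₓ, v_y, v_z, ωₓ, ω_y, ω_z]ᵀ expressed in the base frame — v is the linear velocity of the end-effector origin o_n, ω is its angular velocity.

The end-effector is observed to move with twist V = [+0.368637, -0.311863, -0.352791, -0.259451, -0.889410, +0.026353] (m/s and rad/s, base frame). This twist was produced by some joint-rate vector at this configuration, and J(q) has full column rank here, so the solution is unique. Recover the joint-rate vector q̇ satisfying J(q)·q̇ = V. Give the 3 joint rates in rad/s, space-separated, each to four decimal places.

o_n = [-0.1101, 0.2007, -0.7632]
J₁: ẑ×o_n = [-0.2007, -0.1101, 0.0000], ω = ẑ
J2: z=[-0.9397, -0.3420, 0.0000] o=[0.1265, -0.3477, 0.0000] → [0.2610, -0.7171, -0.5963, -0.9397, -0.3420, 0.0000]
J3: z=[-0.2695, 0.7405, 0.6157] o=[0.0065, -0.0179, -0.4492] → [-0.3671, -0.1565, 0.0275, -0.2695, 0.7405, 0.6157]
q̇ = J⁺·V = [0.6100, 0.5480, -0.9480]

0.6100 0.5480 -0.9480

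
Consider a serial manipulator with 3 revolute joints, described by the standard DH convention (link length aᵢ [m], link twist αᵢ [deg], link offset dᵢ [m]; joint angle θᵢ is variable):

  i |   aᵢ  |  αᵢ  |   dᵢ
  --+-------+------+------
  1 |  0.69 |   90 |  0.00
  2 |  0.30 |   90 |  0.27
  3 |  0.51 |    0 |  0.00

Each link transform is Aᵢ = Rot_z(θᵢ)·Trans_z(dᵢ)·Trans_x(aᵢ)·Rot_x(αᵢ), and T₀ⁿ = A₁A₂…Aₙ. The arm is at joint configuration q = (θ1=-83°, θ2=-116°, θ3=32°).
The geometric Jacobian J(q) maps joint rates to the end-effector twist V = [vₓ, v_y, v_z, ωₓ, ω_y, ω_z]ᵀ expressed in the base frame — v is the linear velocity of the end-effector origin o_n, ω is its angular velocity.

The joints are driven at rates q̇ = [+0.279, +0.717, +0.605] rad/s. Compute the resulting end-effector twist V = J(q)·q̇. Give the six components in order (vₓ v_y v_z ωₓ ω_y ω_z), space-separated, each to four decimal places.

o_n = [-0.4913, -0.4320, -0.6584]
J₁: ẑ×o_n = [0.4320, -0.4913, 0.0000], ω = ẑ
J2: z=[-0.9925, -0.1219, 0.0000] o=[0.0841, -0.6849, 0.0000] → [0.0802, -0.6535, -0.3211, -0.9925, -0.1219, 0.0000]
J3: z=[-0.1095, 0.8921, 0.4384] o=[-0.1999, -0.5872, -0.2696] → [-0.4148, -0.1703, 0.2429, -0.1095, 0.8921, 0.4384]
V = J·q̇ = [-0.0729, -0.7086, -0.0833, -0.7779, 0.4523, 0.5442]

-0.0729 -0.7086 -0.0833 -0.7779 0.4523 0.5442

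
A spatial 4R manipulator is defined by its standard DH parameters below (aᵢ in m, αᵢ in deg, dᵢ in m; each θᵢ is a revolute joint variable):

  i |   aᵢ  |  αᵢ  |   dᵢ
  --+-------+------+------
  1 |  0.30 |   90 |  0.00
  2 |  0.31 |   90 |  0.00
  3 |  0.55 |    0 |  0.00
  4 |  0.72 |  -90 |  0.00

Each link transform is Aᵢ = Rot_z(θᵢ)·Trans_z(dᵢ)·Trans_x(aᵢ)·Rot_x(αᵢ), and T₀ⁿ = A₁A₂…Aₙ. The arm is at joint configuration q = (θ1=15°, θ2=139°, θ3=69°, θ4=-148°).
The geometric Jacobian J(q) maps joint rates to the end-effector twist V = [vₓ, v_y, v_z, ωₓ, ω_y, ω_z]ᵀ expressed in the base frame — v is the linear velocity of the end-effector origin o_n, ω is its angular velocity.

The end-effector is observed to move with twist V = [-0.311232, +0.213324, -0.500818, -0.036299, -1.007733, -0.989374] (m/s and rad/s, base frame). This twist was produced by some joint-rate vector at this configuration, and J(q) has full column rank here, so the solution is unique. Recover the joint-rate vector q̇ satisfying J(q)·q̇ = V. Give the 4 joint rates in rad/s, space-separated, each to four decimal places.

-0.6490 0.9640 -0.5260 0.0750

o_n = [-0.2301, 0.1385, 0.4228]
J₁: ẑ×o_n = [-0.1385, -0.2301, 0.0000], ω = ẑ
J2: z=[0.2588, -0.9659, 0.0000] o=[0.2898, 0.0776, 0.0000] → [-0.4084, -0.1094, -0.4864, 0.2588, -0.9659, 0.0000]
J3: z=[0.6337, 0.1698, 0.7547] o=[0.0638, 0.0171, 0.2034] → [-0.0543, -0.3608, 0.1268, 0.6337, 0.1698, 0.7547]
J4: z=[0.6337, 0.1698, 0.7547] o=[0.0530, -0.5174, 0.3327] → [-0.4797, -0.2708, 0.4637, 0.6337, 0.1698, 0.7547]
q̇ = J⁺·V = [-0.6490, 0.9640, -0.5260, 0.0750]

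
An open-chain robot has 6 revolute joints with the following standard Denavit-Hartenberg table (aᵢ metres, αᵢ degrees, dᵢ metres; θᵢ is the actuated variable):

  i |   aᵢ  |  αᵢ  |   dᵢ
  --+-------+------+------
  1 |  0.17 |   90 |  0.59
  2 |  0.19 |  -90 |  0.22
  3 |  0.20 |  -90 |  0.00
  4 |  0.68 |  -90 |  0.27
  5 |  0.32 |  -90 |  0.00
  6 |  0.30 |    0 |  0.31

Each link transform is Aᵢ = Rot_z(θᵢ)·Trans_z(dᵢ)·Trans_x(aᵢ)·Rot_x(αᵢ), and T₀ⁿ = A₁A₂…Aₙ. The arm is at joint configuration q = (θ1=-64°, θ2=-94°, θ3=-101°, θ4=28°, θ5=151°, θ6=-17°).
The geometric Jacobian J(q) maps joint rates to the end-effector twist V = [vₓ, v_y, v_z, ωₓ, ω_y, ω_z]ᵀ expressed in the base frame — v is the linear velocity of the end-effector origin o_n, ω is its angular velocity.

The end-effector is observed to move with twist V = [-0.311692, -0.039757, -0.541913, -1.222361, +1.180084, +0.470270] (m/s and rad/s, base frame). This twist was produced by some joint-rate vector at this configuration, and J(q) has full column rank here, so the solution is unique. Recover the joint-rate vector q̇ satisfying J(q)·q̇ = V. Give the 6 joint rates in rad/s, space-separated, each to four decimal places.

-0.5950 0.9230 -0.7600 -0.4760 0.8730 -0.5980

o_n = [-0.3508, -0.2436, 0.1941]
J₁: ẑ×o_n = [0.2436, -0.3508, 0.0000], ω = ẑ
J2: z=[-0.8988, -0.4384, 0.0000] o=[0.0745, -0.1528, 0.5900] → [0.1736, -0.3558, -0.1048, -0.8988, -0.4384, 0.0000]
J3: z=[0.4373, -0.8966, -0.0698] o=[-0.1290, -0.2373, 0.4005] → [0.1846, 0.1057, -0.2016, 0.4373, -0.8966, -0.0698]
J4: z=[-0.2015, -0.0221, -0.9792] o=[-0.3043, -0.3258, 0.4385] → [0.0859, -0.0038, -0.0176, -0.2015, -0.0221, -0.9792]
J5: z=[0.0254, 0.9993, -0.0278] o=[-1.0245, -0.3111, 0.3107] → [-0.1146, -0.0158, -0.6716, 0.0254, 0.9993, -0.0278]
J6: z=[0.2985, -0.0341, -0.9538] o=[-0.7192, -0.3161, 0.4064] → [0.0764, -0.2881, 0.0342, 0.2985, -0.0341, -0.9538]
q̇ = J⁺·V = [-0.5950, 0.9230, -0.7600, -0.4760, 0.8730, -0.5980]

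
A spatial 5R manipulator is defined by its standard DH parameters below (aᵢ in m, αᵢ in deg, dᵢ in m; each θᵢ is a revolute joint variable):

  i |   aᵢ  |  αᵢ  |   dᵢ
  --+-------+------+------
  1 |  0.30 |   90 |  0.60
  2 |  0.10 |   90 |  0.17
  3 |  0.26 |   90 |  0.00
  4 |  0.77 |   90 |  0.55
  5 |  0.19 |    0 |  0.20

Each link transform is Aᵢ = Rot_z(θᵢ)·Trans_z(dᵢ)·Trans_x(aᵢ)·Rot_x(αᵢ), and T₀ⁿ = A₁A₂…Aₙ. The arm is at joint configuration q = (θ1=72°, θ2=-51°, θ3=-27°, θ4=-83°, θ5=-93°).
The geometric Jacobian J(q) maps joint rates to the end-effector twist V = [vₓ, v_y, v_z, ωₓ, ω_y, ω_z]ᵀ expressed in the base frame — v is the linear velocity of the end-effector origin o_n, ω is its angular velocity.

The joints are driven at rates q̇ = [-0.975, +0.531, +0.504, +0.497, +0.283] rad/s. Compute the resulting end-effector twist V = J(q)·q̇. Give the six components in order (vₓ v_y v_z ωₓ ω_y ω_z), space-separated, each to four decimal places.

o_n = [0.0839, 0.9733, 1.0328]
J₁: ẑ×o_n = [-0.9733, 0.0839, 0.0000], ω = ẑ
J2: z=[0.9511, -0.3090, 0.0000] o=[0.0927, 0.2853, 0.6000] → [-0.1337, -0.4116, 0.6516, 0.9511, -0.3090, 0.0000]
J3: z=[-0.2402, -0.7391, -0.6293] o=[0.2738, 0.2926, 0.5223] → [0.0511, 0.2421, -0.3038, -0.2402, -0.7391, -0.6293]
J4: z=[-0.9357, 0.0036, 0.3528] o=[0.2066, 0.4678, 0.3423] → [-0.1759, 0.6028, -0.4726, -0.9357, 0.0036, 0.3528]
J5: z=[0.2858, -0.5785, 0.7640] o=[-0.1487, 1.0978, 0.9523] → [0.0486, 0.1547, 0.0990, 0.2858, -0.5785, 0.7640]
V = J·q̇ = [0.8301, 0.1650, -0.0140, -0.0002, -0.6985, -0.9006]

0.8301 0.1650 -0.0140 -0.0002 -0.6985 -0.9006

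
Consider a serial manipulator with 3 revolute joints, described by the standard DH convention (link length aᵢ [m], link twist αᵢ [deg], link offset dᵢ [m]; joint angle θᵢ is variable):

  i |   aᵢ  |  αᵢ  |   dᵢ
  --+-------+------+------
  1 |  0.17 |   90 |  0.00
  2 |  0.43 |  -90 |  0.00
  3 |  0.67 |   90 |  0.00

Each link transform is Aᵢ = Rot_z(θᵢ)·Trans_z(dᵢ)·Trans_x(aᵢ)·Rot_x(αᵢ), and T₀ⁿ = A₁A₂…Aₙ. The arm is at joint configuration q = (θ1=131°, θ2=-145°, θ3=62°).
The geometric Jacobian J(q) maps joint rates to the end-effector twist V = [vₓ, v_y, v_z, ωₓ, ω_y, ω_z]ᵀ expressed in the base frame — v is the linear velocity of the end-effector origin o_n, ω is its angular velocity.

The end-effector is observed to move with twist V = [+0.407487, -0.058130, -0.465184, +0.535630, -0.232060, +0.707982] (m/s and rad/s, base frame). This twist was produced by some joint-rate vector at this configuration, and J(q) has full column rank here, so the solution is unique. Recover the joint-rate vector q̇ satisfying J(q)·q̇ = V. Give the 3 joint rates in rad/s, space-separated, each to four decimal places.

o_n = [-0.1579, -0.7201, -0.4271]
J₁: ẑ×o_n = [0.7201, -0.1579, 0.0000], ω = ẑ
J2: z=[0.7547, 0.6561, 0.0000] o=[-0.1115, 0.1283, 0.0000] → [-0.2802, 0.3223, -0.6099, 0.7547, 0.6561, 0.0000]
J3: z=[-0.3763, 0.4329, -0.8192] o=[0.1196, -0.1375, -0.2466] → [-0.5553, 0.1594, 0.3393, -0.3763, 0.4329, -0.8192]
q̇ = J⁺·V = [-0.0440, 0.2520, -0.9180]

-0.0440 0.2520 -0.9180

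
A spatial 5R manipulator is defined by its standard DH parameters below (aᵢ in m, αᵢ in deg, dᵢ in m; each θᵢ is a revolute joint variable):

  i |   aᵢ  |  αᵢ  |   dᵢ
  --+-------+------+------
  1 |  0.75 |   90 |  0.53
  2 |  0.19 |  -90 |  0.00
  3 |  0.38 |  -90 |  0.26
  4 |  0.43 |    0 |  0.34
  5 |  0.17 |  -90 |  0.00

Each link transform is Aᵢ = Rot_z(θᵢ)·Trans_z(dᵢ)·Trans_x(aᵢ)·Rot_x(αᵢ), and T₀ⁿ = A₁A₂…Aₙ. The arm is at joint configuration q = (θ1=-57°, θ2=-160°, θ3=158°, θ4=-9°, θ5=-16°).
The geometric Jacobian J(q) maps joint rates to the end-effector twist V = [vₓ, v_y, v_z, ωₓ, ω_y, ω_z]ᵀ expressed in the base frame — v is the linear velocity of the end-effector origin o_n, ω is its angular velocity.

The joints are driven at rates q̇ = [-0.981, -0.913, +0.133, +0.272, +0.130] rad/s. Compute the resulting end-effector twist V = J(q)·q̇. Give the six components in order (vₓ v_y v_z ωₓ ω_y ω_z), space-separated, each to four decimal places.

-1.4969 -0.9061 -0.6499 0.5550 0.1374 -1.0545

o_n = [0.9426, -1.3708, 0.4376]
J₁: ẑ×o_n = [1.3708, 0.9426, -0.0000], ω = ẑ
J2: z=[-0.8387, -0.5446, 0.0000] o=[0.4085, -0.6290, 0.5300] → [0.0503, -0.0775, 0.9130, -0.8387, -0.5446, 0.0000]
J3: z=[0.1863, -0.2868, -0.9397] o=[0.3112, -0.4793, 0.4650] → [-0.8299, -0.5881, 0.0150, 0.1863, -0.2868, -0.9397]
J4: z=[-0.5859, -0.8002, 0.1281] o=[0.6594, -0.7540, 0.3412] → [0.0019, 0.0928, 0.5880, -0.5859, -0.8002, 0.1281]
J5: z=[-0.5859, -0.8002, 0.1281] o=[0.8077, -1.2690, 0.4562] → [0.0280, 0.0064, 0.1676, -0.5859, -0.8002, 0.1281]
V = J·q̇ = [-1.4969, -0.9061, -0.6499, 0.5550, 0.1374, -1.0545]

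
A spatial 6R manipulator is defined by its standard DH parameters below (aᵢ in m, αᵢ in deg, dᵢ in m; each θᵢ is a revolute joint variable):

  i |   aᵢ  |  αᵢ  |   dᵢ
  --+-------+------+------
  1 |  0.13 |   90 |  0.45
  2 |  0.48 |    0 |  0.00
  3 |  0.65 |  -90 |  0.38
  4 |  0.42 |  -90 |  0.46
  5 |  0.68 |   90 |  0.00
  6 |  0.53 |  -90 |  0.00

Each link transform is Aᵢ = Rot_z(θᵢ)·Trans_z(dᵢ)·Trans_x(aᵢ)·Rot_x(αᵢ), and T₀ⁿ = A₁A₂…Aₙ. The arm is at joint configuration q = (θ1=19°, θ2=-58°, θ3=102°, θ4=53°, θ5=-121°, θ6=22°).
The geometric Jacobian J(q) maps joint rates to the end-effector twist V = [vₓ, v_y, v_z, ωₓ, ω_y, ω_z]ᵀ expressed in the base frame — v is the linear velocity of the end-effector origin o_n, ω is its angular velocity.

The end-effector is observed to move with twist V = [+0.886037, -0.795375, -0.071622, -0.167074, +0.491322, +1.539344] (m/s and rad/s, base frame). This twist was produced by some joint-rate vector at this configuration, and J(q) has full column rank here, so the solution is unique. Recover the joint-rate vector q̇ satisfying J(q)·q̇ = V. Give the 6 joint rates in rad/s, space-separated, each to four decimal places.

o_n = [-0.2065, -0.5015, 1.3609]
J₁: ẑ×o_n = [0.5015, -0.2065, 0.0000], ω = ẑ
J2: z=[0.3256, -0.9455, 0.0000] o=[0.1229, 0.0423, 0.4500] → [-0.8612, -0.2965, -0.4885, 0.3256, -0.9455, 0.0000]
J3: z=[0.3256, -0.9455, 0.0000] o=[0.3634, 0.1251, 0.0429] → [-1.2461, -0.4291, -0.7429, 0.3256, -0.9455, 0.0000]
J4: z=[-0.6568, -0.2262, 0.7193] o=[0.9292, -0.0819, 0.4945] → [0.1059, -0.2479, 0.0187, -0.6568, -0.2262, 0.7193]
J5: z=[-0.7391, 0.3820, -0.5548] o=[0.6898, 0.1904, 1.0009] → [-0.2463, 0.7633, 0.8538, -0.7391, 0.3820, -0.5548]
J6: z=[0.2103, -0.6516, -0.7288] o=[0.2547, -0.2553, 1.2738] → [-0.2362, 0.3178, -0.3523, 0.2103, -0.6516, -0.7288]
q̇ = J⁺·V = [0.2310, -0.3290, -0.0720, 0.5540, -0.6560, -0.7490]

0.2310 -0.3290 -0.0720 0.5540 -0.6560 -0.7490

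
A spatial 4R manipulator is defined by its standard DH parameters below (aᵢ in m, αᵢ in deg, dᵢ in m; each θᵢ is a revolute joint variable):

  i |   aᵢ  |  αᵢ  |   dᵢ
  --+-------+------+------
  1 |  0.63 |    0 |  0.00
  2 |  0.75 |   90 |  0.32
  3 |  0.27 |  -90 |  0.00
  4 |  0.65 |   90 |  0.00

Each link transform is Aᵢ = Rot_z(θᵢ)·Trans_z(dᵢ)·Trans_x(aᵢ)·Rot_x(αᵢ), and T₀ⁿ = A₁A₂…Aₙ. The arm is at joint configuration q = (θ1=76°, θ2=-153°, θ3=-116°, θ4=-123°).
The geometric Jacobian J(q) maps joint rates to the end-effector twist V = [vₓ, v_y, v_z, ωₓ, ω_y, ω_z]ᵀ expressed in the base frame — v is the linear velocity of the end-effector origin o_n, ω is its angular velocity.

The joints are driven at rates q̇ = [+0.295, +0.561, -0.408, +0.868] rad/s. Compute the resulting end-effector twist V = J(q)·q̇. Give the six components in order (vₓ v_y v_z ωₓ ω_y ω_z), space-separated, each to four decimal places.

o_n = [-0.2018, -0.2780, 0.3955]
J₁: ẑ×o_n = [0.2780, -0.2018, 0.0000], ω = ẑ
J2: z=[0.0000, 0.0000, 1.0000] o=[0.1524, 0.6113, 0.0000] → [0.8893, -0.3542, 0.0000, 0.0000, 0.0000, 1.0000]
J3: z=[-0.9744, -0.2250, 0.0000] o=[0.3211, -0.1195, 0.3200] → [-0.0170, 0.0736, 0.0368, -0.9744, -0.2250, 0.0000]
J4: z=[0.2022, -0.8758, -0.4384] o=[0.2945, -0.0042, 0.0773] → [-0.3987, 0.1532, -0.4900, 0.2022, -0.8758, -0.4384]
V = J·q̇ = [0.2418, -0.1552, -0.4403, 0.5730, -0.6684, 0.4755]

0.2418 -0.1552 -0.4403 0.5730 -0.6684 0.4755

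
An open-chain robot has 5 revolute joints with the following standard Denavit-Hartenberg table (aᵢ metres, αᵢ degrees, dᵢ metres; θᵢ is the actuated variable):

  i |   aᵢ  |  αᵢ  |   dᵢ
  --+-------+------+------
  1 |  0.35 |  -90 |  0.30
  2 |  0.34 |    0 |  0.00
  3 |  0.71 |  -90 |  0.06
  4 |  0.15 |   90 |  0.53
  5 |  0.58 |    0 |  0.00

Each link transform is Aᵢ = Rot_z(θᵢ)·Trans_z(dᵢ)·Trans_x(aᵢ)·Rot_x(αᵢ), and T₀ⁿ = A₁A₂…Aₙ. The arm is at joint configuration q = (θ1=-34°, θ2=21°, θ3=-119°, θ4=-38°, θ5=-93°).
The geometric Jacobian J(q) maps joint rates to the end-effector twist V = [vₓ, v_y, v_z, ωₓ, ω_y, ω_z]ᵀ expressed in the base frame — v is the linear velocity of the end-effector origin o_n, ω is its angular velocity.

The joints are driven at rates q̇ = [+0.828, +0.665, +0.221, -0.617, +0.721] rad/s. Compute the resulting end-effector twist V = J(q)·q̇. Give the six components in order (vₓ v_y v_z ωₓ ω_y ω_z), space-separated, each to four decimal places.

0.7813 0.3594 0.2091 0.3578 1.5127 0.3026

o_n = [0.4949, -0.1726, 0.9678]
J₁: ẑ×o_n = [0.1726, 0.4949, -0.0000], ω = ẑ
J2: z=[0.5592, 0.8290, 0.0000] o=[0.2902, -0.1957, 0.3000] → [0.5536, -0.3734, -0.1568, 0.5592, 0.8290, 0.0000]
J3: z=[0.5592, 0.8290, 0.0000] o=[0.5533, -0.3732, 0.1782] → [0.6546, -0.4415, 0.1607, 0.5592, 0.8290, 0.0000]
J4: z=[0.8210, -0.5538, 0.1392] o=[0.5049, -0.2682, 0.8812] → [-0.0612, -0.0724, 0.0729, 0.8210, -0.5538, 0.1392]
J5: z=[0.5117, 0.6054, -0.6097] o=[0.9781, -0.4759, 1.0721] → [0.1218, 0.3480, 0.4478, 0.5117, 0.6054, -0.6097]
V = J·q̇ = [0.7813, 0.3594, 0.2091, 0.3578, 1.5127, 0.3026]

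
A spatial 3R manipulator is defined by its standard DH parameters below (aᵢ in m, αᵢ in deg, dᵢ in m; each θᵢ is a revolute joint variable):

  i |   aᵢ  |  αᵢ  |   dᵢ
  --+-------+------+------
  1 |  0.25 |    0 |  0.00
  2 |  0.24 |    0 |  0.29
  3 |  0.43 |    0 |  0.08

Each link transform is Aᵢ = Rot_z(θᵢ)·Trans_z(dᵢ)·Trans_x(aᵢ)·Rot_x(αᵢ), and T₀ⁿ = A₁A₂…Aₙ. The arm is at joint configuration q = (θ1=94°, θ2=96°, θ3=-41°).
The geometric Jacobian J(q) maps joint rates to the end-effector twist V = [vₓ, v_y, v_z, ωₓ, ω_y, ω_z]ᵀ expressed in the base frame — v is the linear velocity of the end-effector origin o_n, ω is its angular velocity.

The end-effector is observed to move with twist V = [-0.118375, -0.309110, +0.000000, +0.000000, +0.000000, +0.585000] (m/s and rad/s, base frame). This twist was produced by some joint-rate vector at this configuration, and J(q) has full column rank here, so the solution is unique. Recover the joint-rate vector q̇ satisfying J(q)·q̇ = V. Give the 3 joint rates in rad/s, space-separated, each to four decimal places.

0.0210 0.3730 0.1910

o_n = [-0.6224, 0.4292, 0.3700]
J₁: ẑ×o_n = [-0.4292, -0.6224, 0.0000], ω = ẑ
J2: z=[0.0000, 0.0000, 1.0000] o=[-0.0174, 0.2494, 0.0000] → [-0.1798, -0.6049, 0.0000, 0.0000, 0.0000, 1.0000]
J3: z=[0.0000, 0.0000, 1.0000] o=[-0.2538, 0.2077, 0.2900] → [-0.2215, -0.3686, 0.0000, 0.0000, 0.0000, 1.0000]
q̇ = J⁺·V = [0.0210, 0.3730, 0.1910]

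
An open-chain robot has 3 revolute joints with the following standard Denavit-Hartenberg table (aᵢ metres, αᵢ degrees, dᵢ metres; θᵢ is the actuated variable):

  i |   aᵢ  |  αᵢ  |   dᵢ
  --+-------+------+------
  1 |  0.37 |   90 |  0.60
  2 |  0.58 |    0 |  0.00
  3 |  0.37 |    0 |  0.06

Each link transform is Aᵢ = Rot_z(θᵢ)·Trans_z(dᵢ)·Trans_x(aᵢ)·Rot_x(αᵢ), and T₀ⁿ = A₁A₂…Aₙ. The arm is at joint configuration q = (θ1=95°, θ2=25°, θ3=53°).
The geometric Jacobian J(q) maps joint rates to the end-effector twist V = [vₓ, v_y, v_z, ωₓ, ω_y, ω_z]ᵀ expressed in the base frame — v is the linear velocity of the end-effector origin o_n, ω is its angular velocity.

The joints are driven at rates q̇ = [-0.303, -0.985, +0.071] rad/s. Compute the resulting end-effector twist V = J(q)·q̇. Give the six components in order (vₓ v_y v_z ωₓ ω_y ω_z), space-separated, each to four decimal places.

o_n = [-0.0250, 0.9741, 1.2070]
J₁: ẑ×o_n = [-0.9741, -0.0250, 0.0000], ω = ẑ
J2: z=[0.9962, 0.0872, 0.0000] o=[-0.0322, 0.3686, 0.6000] → [0.0529, -0.6047, 0.6026, 0.9962, 0.0872, 0.0000]
J3: z=[0.9962, 0.0872, 0.0000] o=[-0.0781, 0.8923, 0.8451] → [0.0315, -0.3605, 0.0769, 0.9962, 0.0872, 0.0000]
V = J·q̇ = [0.2453, 0.5776, -0.5881, -0.9105, -0.0797, -0.3030]

0.2453 0.5776 -0.5881 -0.9105 -0.0797 -0.3030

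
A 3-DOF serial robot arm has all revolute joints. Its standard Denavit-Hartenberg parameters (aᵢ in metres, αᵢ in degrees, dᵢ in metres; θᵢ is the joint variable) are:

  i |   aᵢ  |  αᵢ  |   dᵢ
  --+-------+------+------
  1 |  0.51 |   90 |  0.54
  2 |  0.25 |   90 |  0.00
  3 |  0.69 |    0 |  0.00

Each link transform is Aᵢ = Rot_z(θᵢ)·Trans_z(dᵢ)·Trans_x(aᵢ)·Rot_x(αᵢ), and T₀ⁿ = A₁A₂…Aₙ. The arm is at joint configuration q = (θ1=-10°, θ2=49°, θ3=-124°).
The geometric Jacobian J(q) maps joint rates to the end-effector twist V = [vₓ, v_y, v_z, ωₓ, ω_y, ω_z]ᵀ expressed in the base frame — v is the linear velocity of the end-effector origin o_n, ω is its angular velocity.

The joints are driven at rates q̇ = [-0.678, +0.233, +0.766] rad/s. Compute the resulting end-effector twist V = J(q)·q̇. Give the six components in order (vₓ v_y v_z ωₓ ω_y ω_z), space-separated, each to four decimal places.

o_n = [0.5138, 0.4903, 0.4375]
J₁: ẑ×o_n = [-0.4903, 0.5138, 0.0000], ω = ẑ
J2: z=[-0.1736, -0.9848, 0.0000] o=[0.5023, -0.0886, 0.5400] → [0.1010, -0.0178, -0.0891, -0.1736, -0.9848, 0.0000]
J3: z=[0.7432, -0.1311, -0.6561] o=[0.6638, -0.1170, 0.7287] → [0.4366, 0.3148, 0.4317, 0.7432, -0.1311, -0.6561]
V = J·q̇ = [0.6903, -0.1114, 0.3099, 0.5289, -0.3298, -1.1805]

0.6903 -0.1114 0.3099 0.5289 -0.3298 -1.1805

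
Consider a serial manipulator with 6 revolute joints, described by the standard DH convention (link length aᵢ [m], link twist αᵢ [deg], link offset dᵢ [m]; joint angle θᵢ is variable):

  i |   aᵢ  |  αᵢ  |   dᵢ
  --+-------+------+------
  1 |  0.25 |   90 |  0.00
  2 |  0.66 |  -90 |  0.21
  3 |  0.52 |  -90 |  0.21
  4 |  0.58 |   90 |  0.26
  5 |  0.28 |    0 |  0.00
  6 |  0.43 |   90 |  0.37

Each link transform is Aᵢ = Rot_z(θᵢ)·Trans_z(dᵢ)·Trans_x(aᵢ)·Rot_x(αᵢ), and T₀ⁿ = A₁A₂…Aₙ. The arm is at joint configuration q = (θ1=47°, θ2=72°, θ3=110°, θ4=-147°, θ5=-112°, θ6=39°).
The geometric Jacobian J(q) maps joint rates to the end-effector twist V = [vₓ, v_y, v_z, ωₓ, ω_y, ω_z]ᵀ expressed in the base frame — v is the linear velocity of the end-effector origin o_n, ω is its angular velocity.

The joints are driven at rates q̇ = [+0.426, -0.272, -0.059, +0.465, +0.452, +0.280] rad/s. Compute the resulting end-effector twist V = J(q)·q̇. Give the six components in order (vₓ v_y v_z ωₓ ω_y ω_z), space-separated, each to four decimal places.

0.0833 -0.2090 0.2070 0.5645 0.2217 -0.0678

o_n = [0.4354, 0.1095, 1.1253]
J₁: ẑ×o_n = [-0.1095, 0.4354, 0.0000], ω = ẑ
J2: z=[0.7314, -0.6820, 0.0000] o=[0.1705, 0.1828, 0.0000] → [-0.7674, -0.8230, 0.1270, 0.7314, -0.6820, 0.0000]
J3: z=[-0.6486, -0.6956, 0.3090] o=[0.4632, 0.1888, 0.6277] → [-0.3216, 0.3142, 0.0321, -0.6486, -0.6956, 0.3090]
J4: z=[0.0521, -0.4456, -0.8937] o=[-0.0679, 0.3358, 0.5234] → [-0.4704, -0.4811, 0.2125, 0.0521, -0.4456, -0.8937]
J5: z=[0.9575, 0.2764, -0.0820] o=[0.1101, -0.2740, 0.5469] → [0.1913, -0.5805, 0.2773, 0.9575, 0.2764, -0.0820]
J6: z=[0.9575, 0.2764, -0.0820] o=[0.0669, -0.0690, 0.7327] → [0.1232, -0.4062, 0.0690, 0.9575, 0.2764, -0.0820]
V = J·q̇ = [0.0833, -0.2090, 0.2070, 0.5645, 0.2217, -0.0678]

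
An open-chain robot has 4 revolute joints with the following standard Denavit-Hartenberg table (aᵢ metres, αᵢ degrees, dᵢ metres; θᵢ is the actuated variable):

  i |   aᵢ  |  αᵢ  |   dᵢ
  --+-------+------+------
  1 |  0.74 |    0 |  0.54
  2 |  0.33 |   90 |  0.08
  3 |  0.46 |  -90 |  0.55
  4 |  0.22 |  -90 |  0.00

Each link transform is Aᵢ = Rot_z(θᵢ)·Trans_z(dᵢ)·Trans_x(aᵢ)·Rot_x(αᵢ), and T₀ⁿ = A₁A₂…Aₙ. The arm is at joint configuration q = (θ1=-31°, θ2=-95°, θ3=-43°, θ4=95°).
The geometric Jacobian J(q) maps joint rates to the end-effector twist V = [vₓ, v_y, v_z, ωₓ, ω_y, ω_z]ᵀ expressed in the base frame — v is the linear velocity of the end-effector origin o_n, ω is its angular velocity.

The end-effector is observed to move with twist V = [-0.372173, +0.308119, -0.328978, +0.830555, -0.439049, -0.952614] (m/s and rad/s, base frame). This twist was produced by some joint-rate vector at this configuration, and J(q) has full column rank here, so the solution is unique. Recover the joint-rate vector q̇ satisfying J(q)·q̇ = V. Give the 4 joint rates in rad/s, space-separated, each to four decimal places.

-0.6590 -0.1510 -0.9300 -0.1950

o_n = [-0.0168, -0.7145, 0.3194]
J₁: ẑ×o_n = [0.7145, -0.0168, 0.0000], ω = ẑ
J2: z=[0.0000, 0.0000, 1.0000] o=[0.6343, -0.3811, 0.5400] → [0.3333, -0.6511, 0.0000, 0.0000, 0.0000, 1.0000]
J3: z=[-0.8090, 0.5878, 0.0000] o=[0.4403, -0.6481, 0.6200] → [-0.1767, -0.2432, 0.3224, -0.8090, 0.5878, 0.0000]
J4: z=[-0.4009, -0.5517, 0.7314] o=[-0.2024, -0.5970, 0.3063] → [0.0787, 0.1409, 0.1495, -0.4009, -0.5517, 0.7314]
q̇ = J⁺·V = [-0.6590, -0.1510, -0.9300, -0.1950]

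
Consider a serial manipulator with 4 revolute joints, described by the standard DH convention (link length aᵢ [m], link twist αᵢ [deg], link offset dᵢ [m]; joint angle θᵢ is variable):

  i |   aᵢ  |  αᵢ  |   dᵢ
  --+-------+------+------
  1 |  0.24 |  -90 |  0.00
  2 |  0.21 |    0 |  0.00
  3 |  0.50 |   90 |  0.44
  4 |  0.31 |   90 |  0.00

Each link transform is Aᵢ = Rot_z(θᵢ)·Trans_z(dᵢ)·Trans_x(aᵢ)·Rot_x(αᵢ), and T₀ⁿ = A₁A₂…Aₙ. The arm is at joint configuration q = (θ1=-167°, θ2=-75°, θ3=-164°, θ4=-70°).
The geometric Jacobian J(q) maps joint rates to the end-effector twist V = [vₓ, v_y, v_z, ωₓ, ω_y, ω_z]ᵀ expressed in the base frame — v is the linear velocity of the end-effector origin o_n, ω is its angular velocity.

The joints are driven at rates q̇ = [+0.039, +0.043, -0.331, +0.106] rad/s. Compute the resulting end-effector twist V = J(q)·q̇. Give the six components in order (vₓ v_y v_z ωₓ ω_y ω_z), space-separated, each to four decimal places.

-0.1308 -0.0410 -0.1187 -0.1533 0.2602 -0.0156

o_n = [0.0508, -0.1409, -0.3166]
J₁: ẑ×o_n = [0.1409, 0.0508, -0.0000], ω = ẑ
J2: z=[0.2250, -0.9744, 0.0000] o=[-0.2338, -0.0540, 0.0000] → [0.3085, 0.0712, 0.2578, 0.2250, -0.9744, 0.0000]
J3: z=[0.2250, -0.9744, 0.0000] o=[-0.2868, -0.0662, 0.2028] → [0.5062, 0.1169, 0.3121, 0.2250, -0.9744, 0.0000]
J4: z=[-0.8352, -0.1928, -0.5150] o=[0.0631, -0.4370, -0.2257] → [0.1700, -0.0696, -0.2497, -0.8352, -0.1928, -0.5150]
V = J·q̇ = [-0.1308, -0.0410, -0.1187, -0.1533, 0.2602, -0.0156]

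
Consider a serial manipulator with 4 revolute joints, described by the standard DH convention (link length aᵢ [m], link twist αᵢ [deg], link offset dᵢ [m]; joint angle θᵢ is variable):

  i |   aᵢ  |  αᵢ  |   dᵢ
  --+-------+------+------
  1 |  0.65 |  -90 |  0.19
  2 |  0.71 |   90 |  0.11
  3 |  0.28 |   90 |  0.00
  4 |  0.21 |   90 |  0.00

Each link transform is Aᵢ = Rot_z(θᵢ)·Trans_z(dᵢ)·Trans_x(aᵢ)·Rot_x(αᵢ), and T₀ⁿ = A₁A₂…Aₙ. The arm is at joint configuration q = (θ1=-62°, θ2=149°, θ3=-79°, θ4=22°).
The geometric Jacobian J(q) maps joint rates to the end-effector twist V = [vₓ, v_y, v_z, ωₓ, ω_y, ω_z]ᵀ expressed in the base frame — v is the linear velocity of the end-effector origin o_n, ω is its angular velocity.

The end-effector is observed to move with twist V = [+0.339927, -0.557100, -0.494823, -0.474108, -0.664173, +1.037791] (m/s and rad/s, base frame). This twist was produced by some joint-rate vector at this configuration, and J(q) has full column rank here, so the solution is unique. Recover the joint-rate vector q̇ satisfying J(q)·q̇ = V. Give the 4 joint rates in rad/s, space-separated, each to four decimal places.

0.8600 -0.6520 0.0350 0.4110

o_n = [-0.3123, -0.1709, -0.2898]
J₁: ẑ×o_n = [0.1709, -0.3123, 0.0000], ω = ẑ
J2: z=[0.8829, 0.4695, 0.0000] o=[0.3052, -0.5739, 0.1900] → [-0.2252, 0.4236, 0.6457, 0.8829, 0.4695, 0.0000]
J3: z=[0.2418, -0.4548, -0.8572] o=[0.1166, 0.0151, -0.1757] → [-0.1075, 0.3952, -0.2400, 0.2418, -0.4548, -0.8572]
J4: z=[0.2265, -0.8325, 0.5056] o=[-0.1476, -0.0735, -0.2032] → [0.1213, -0.0637, -0.1592, 0.2265, -0.8325, 0.5056]
q̇ = J⁺·V = [0.8600, -0.6520, 0.0350, 0.4110]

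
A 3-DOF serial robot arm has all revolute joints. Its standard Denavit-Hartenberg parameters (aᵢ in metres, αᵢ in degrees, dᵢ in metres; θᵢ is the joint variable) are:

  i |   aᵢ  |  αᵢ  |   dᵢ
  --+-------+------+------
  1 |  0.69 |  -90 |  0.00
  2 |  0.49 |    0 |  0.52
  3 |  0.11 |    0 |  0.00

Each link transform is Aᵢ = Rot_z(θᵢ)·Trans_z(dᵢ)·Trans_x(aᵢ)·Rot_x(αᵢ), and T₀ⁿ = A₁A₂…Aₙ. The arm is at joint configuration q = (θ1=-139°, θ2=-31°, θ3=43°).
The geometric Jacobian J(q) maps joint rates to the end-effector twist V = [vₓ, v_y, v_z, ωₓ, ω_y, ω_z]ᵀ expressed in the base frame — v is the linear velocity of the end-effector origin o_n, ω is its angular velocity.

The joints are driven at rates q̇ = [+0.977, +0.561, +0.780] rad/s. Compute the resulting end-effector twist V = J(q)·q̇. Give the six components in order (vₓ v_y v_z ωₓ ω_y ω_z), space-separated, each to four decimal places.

1.0802 -0.6373 -0.3799 0.8798 -1.0121 0.9770

o_n = [-0.5778, -1.1913, 0.2295]
J₁: ẑ×o_n = [1.1913, -0.5778, 0.0000], ω = ẑ
J2: z=[0.6561, -0.7547, 0.0000] o=[-0.5207, -0.4527, 0.0000] → [-0.1732, -0.1506, -0.5276, 0.6561, -0.7547, 0.0000]
J3: z=[0.6561, -0.7547, 0.0000] o=[-0.4966, -1.1207, 0.2524] → [0.0173, 0.0150, -0.1076, 0.6561, -0.7547, 0.0000]
V = J·q̇ = [1.0802, -0.6373, -0.3799, 0.8798, -1.0121, 0.9770]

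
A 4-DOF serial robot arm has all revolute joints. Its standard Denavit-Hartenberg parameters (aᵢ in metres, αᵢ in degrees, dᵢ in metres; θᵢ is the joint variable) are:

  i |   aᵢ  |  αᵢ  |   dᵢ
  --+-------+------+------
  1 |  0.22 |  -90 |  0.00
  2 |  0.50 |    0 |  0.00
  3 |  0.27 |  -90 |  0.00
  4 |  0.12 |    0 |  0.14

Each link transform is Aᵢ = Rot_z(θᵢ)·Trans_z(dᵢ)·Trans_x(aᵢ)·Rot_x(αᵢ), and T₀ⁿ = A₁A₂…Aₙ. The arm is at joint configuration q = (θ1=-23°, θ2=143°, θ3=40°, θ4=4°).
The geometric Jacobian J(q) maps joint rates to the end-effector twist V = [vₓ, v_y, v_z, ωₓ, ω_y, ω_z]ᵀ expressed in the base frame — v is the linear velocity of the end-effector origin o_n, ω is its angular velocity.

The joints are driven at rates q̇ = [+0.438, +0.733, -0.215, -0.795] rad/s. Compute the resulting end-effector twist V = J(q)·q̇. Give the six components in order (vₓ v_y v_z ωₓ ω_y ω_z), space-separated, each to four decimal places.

o_n = [-0.5198, 0.2116, -0.1407]
J₁: ẑ×o_n = [-0.2116, -0.5198, 0.0000], ω = ẑ
J2: z=[0.3907, 0.9205, 0.0000] o=[0.2025, -0.0860, 0.0000] → [-0.1295, 0.0550, 0.7812, 0.3907, 0.9205, 0.0000]
J3: z=[0.3907, 0.9205, 0.0000] o=[-0.1651, 0.0701, -0.3009] → [0.1475, -0.0626, 0.3818, 0.3907, 0.9205, 0.0000]
J4: z=[0.0482, -0.0204, 0.9986] o=[-0.4133, 0.1754, -0.2868] → [-0.0391, -0.1135, -0.0004, 0.0482, -0.0204, 0.9986]
V = J·q̇ = [-0.1882, -0.0837, 0.4908, 0.1641, 0.4931, -0.3559]

-0.1882 -0.0837 0.4908 0.1641 0.4931 -0.3559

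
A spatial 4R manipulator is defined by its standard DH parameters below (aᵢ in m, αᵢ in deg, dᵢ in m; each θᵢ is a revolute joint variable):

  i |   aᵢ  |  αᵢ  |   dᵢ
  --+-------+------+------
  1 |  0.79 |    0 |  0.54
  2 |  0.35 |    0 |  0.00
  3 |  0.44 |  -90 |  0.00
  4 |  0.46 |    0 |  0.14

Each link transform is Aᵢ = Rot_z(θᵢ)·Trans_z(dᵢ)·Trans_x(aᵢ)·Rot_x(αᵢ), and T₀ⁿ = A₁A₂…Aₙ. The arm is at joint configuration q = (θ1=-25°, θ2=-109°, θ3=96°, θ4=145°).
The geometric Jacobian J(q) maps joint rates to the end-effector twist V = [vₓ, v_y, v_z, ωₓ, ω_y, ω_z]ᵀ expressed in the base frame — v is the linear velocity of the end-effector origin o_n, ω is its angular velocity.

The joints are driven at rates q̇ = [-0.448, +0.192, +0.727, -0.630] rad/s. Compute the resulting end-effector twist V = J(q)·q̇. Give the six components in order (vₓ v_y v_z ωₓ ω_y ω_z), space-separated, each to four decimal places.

o_n = [0.6088, -0.5142, 0.2762]
J₁: ẑ×o_n = [0.5142, 0.6088, -0.0000], ω = ẑ
J2: z=[0.0000, 0.0000, 1.0000] o=[0.7160, -0.3339, 0.5400] → [0.1804, -0.1071, 0.0000, 0.0000, 0.0000, 1.0000]
J3: z=[0.0000, 0.0000, 1.0000] o=[0.4729, -0.5856, 0.5400] → [-0.0714, 0.1360, 0.0000, 0.0000, 0.0000, 1.0000]
J4: z=[0.6157, 0.7880, 0.0000] o=[0.8196, -0.8565, 0.5400] → [-0.2079, 0.1624, 0.3768, 0.6157, 0.7880, 0.0000]
V = J·q̇ = [-0.1167, -0.2968, -0.2374, -0.3879, -0.4964, 0.4710]

-0.1167 -0.2968 -0.2374 -0.3879 -0.4964 0.4710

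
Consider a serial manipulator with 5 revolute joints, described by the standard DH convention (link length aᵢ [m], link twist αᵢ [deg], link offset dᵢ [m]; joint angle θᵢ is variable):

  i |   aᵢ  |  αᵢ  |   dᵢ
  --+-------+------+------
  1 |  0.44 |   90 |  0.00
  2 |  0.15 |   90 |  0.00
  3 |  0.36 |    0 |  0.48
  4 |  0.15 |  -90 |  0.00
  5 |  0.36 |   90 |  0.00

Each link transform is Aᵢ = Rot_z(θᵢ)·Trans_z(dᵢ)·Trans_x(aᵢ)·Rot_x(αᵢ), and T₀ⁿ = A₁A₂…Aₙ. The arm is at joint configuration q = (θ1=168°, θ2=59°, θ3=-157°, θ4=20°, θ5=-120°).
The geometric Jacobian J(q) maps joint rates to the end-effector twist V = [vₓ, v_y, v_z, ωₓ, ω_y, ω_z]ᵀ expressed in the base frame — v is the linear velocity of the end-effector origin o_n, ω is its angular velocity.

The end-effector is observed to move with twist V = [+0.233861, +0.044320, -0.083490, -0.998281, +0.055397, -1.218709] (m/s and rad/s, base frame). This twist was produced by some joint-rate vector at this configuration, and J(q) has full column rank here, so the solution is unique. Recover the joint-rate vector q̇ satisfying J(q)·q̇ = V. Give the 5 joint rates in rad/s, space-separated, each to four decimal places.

-0.2360 -0.5110 0.8640 0.4890 -0.4890

o_n = [-1.0389, 0.0979, -0.5445]
J₁: ẑ×o_n = [-0.0979, -1.0389, 0.0000], ω = ẑ
J2: z=[0.2079, 0.9781, 0.0000] o=[-0.4304, 0.0915, 0.0000] → [-0.5326, 0.1132, 0.5966, 0.2079, 0.9781, 0.0000]
J3: z=[-0.8384, 0.1782, -0.5150] o=[-0.5060, 0.1075, 0.1286] → [-0.1249, -0.2898, 0.1030, -0.8384, 0.1782, -0.5150]
J4: z=[-0.8384, 0.1782, -0.5150] o=[-0.7707, 0.0200, -0.4027] → [0.0149, 0.0193, -0.0175, -0.8384, 0.1782, -0.5150]
J5: z=[-0.4956, -0.6423, 0.5846] o=[-0.7367, -0.0918, -0.4967] → [-0.0803, -0.2003, -0.2882, -0.4956, -0.6423, 0.5846]
q̇ = J⁺·V = [-0.2360, -0.5110, 0.8640, 0.4890, -0.4890]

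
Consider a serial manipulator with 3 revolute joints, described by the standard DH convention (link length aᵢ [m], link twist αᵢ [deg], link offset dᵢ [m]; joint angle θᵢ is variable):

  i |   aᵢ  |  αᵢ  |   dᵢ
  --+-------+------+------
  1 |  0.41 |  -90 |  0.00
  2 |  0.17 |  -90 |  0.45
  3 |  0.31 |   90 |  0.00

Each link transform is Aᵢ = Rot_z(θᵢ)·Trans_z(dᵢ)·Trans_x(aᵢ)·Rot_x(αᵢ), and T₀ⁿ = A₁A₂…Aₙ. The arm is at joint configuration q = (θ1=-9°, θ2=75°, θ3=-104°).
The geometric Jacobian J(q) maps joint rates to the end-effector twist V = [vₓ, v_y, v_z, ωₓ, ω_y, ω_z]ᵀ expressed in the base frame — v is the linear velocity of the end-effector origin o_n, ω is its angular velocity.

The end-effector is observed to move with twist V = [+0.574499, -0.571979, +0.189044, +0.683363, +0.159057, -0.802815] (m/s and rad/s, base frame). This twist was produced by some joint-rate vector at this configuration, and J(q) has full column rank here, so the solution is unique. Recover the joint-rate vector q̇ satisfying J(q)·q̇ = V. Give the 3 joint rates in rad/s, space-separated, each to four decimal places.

-0.9770 0.2640 -0.6730

o_n = [0.5467, 0.6736, -0.0918]
J₁: ẑ×o_n = [-0.6736, 0.5467, 0.0000], ω = ẑ
J2: z=[0.1564, 0.9877, 0.0000] o=[0.4050, -0.0641, 0.0000] → [-0.0906, 0.0144, -0.0246, 0.1564, 0.9877, 0.0000]
J3: z=[-0.9540, 0.1511, -0.2588] o=[0.5188, 0.3734, -0.1642] → [0.0886, 0.0619, -0.2905, -0.9540, 0.1511, -0.2588]
q̇ = J⁺·V = [-0.9770, 0.2640, -0.6730]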